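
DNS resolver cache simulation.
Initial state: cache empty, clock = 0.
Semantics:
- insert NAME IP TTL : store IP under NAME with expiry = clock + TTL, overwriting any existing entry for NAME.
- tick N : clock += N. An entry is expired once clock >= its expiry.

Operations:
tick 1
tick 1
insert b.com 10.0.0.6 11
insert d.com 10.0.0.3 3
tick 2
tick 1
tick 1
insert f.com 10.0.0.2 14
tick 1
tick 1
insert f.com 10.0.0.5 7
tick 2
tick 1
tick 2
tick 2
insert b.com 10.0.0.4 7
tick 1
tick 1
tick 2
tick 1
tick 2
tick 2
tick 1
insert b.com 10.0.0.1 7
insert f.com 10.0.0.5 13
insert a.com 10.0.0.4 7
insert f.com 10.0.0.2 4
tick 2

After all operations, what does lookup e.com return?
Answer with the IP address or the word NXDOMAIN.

Op 1: tick 1 -> clock=1.
Op 2: tick 1 -> clock=2.
Op 3: insert b.com -> 10.0.0.6 (expiry=2+11=13). clock=2
Op 4: insert d.com -> 10.0.0.3 (expiry=2+3=5). clock=2
Op 5: tick 2 -> clock=4.
Op 6: tick 1 -> clock=5. purged={d.com}
Op 7: tick 1 -> clock=6.
Op 8: insert f.com -> 10.0.0.2 (expiry=6+14=20). clock=6
Op 9: tick 1 -> clock=7.
Op 10: tick 1 -> clock=8.
Op 11: insert f.com -> 10.0.0.5 (expiry=8+7=15). clock=8
Op 12: tick 2 -> clock=10.
Op 13: tick 1 -> clock=11.
Op 14: tick 2 -> clock=13. purged={b.com}
Op 15: tick 2 -> clock=15. purged={f.com}
Op 16: insert b.com -> 10.0.0.4 (expiry=15+7=22). clock=15
Op 17: tick 1 -> clock=16.
Op 18: tick 1 -> clock=17.
Op 19: tick 2 -> clock=19.
Op 20: tick 1 -> clock=20.
Op 21: tick 2 -> clock=22. purged={b.com}
Op 22: tick 2 -> clock=24.
Op 23: tick 1 -> clock=25.
Op 24: insert b.com -> 10.0.0.1 (expiry=25+7=32). clock=25
Op 25: insert f.com -> 10.0.0.5 (expiry=25+13=38). clock=25
Op 26: insert a.com -> 10.0.0.4 (expiry=25+7=32). clock=25
Op 27: insert f.com -> 10.0.0.2 (expiry=25+4=29). clock=25
Op 28: tick 2 -> clock=27.
lookup e.com: not in cache (expired or never inserted)

Answer: NXDOMAIN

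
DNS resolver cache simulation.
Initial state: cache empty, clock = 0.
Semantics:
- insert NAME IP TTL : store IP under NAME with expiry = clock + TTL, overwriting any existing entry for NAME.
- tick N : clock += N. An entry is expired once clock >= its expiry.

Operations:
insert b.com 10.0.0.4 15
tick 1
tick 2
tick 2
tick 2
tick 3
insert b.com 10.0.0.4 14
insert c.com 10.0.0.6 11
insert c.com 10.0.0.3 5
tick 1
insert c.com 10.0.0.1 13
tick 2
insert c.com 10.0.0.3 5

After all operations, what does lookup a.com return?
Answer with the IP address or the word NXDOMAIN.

Op 1: insert b.com -> 10.0.0.4 (expiry=0+15=15). clock=0
Op 2: tick 1 -> clock=1.
Op 3: tick 2 -> clock=3.
Op 4: tick 2 -> clock=5.
Op 5: tick 2 -> clock=7.
Op 6: tick 3 -> clock=10.
Op 7: insert b.com -> 10.0.0.4 (expiry=10+14=24). clock=10
Op 8: insert c.com -> 10.0.0.6 (expiry=10+11=21). clock=10
Op 9: insert c.com -> 10.0.0.3 (expiry=10+5=15). clock=10
Op 10: tick 1 -> clock=11.
Op 11: insert c.com -> 10.0.0.1 (expiry=11+13=24). clock=11
Op 12: tick 2 -> clock=13.
Op 13: insert c.com -> 10.0.0.3 (expiry=13+5=18). clock=13
lookup a.com: not in cache (expired or never inserted)

Answer: NXDOMAIN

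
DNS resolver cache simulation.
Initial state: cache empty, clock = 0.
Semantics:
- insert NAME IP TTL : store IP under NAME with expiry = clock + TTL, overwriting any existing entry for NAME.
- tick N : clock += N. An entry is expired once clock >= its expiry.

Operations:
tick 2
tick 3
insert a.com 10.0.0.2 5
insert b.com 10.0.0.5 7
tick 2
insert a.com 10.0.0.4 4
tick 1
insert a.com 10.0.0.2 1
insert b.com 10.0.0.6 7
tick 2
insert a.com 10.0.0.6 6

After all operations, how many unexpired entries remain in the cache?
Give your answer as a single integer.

Answer: 2

Derivation:
Op 1: tick 2 -> clock=2.
Op 2: tick 3 -> clock=5.
Op 3: insert a.com -> 10.0.0.2 (expiry=5+5=10). clock=5
Op 4: insert b.com -> 10.0.0.5 (expiry=5+7=12). clock=5
Op 5: tick 2 -> clock=7.
Op 6: insert a.com -> 10.0.0.4 (expiry=7+4=11). clock=7
Op 7: tick 1 -> clock=8.
Op 8: insert a.com -> 10.0.0.2 (expiry=8+1=9). clock=8
Op 9: insert b.com -> 10.0.0.6 (expiry=8+7=15). clock=8
Op 10: tick 2 -> clock=10. purged={a.com}
Op 11: insert a.com -> 10.0.0.6 (expiry=10+6=16). clock=10
Final cache (unexpired): {a.com,b.com} -> size=2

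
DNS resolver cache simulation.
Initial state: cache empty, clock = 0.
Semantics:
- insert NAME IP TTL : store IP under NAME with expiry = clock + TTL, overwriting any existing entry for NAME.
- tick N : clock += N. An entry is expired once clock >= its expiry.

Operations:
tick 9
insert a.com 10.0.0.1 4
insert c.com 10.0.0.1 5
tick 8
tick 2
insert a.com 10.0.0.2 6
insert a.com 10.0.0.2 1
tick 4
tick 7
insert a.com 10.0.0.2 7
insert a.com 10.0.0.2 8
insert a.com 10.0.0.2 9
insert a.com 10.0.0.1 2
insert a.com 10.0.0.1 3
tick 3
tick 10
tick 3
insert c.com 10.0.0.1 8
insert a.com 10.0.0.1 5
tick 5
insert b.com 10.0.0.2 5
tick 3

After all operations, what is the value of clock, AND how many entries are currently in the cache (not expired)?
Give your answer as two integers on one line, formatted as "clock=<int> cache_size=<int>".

Op 1: tick 9 -> clock=9.
Op 2: insert a.com -> 10.0.0.1 (expiry=9+4=13). clock=9
Op 3: insert c.com -> 10.0.0.1 (expiry=9+5=14). clock=9
Op 4: tick 8 -> clock=17. purged={a.com,c.com}
Op 5: tick 2 -> clock=19.
Op 6: insert a.com -> 10.0.0.2 (expiry=19+6=25). clock=19
Op 7: insert a.com -> 10.0.0.2 (expiry=19+1=20). clock=19
Op 8: tick 4 -> clock=23. purged={a.com}
Op 9: tick 7 -> clock=30.
Op 10: insert a.com -> 10.0.0.2 (expiry=30+7=37). clock=30
Op 11: insert a.com -> 10.0.0.2 (expiry=30+8=38). clock=30
Op 12: insert a.com -> 10.0.0.2 (expiry=30+9=39). clock=30
Op 13: insert a.com -> 10.0.0.1 (expiry=30+2=32). clock=30
Op 14: insert a.com -> 10.0.0.1 (expiry=30+3=33). clock=30
Op 15: tick 3 -> clock=33. purged={a.com}
Op 16: tick 10 -> clock=43.
Op 17: tick 3 -> clock=46.
Op 18: insert c.com -> 10.0.0.1 (expiry=46+8=54). clock=46
Op 19: insert a.com -> 10.0.0.1 (expiry=46+5=51). clock=46
Op 20: tick 5 -> clock=51. purged={a.com}
Op 21: insert b.com -> 10.0.0.2 (expiry=51+5=56). clock=51
Op 22: tick 3 -> clock=54. purged={c.com}
Final clock = 54
Final cache (unexpired): {b.com} -> size=1

Answer: clock=54 cache_size=1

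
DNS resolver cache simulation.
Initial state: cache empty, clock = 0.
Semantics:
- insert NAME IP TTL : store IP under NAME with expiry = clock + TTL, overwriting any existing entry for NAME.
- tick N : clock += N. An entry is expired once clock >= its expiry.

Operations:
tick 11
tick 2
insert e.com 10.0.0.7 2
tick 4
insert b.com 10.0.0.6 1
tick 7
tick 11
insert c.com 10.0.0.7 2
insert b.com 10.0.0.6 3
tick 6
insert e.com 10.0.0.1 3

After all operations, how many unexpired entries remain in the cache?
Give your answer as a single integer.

Op 1: tick 11 -> clock=11.
Op 2: tick 2 -> clock=13.
Op 3: insert e.com -> 10.0.0.7 (expiry=13+2=15). clock=13
Op 4: tick 4 -> clock=17. purged={e.com}
Op 5: insert b.com -> 10.0.0.6 (expiry=17+1=18). clock=17
Op 6: tick 7 -> clock=24. purged={b.com}
Op 7: tick 11 -> clock=35.
Op 8: insert c.com -> 10.0.0.7 (expiry=35+2=37). clock=35
Op 9: insert b.com -> 10.0.0.6 (expiry=35+3=38). clock=35
Op 10: tick 6 -> clock=41. purged={b.com,c.com}
Op 11: insert e.com -> 10.0.0.1 (expiry=41+3=44). clock=41
Final cache (unexpired): {e.com} -> size=1

Answer: 1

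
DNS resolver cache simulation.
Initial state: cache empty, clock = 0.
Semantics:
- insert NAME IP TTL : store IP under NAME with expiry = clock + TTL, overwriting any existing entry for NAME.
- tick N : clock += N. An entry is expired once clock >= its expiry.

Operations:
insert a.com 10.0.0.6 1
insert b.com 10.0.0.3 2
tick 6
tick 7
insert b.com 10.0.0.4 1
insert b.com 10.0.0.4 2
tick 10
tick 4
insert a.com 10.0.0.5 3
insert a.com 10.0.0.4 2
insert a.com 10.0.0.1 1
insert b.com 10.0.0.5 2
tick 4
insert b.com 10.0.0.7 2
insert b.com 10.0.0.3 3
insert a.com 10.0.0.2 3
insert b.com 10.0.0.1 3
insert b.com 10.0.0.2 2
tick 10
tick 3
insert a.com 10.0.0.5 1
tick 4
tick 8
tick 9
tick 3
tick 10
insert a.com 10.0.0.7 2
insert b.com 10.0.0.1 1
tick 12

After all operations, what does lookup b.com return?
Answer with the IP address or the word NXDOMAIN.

Answer: NXDOMAIN

Derivation:
Op 1: insert a.com -> 10.0.0.6 (expiry=0+1=1). clock=0
Op 2: insert b.com -> 10.0.0.3 (expiry=0+2=2). clock=0
Op 3: tick 6 -> clock=6. purged={a.com,b.com}
Op 4: tick 7 -> clock=13.
Op 5: insert b.com -> 10.0.0.4 (expiry=13+1=14). clock=13
Op 6: insert b.com -> 10.0.0.4 (expiry=13+2=15). clock=13
Op 7: tick 10 -> clock=23. purged={b.com}
Op 8: tick 4 -> clock=27.
Op 9: insert a.com -> 10.0.0.5 (expiry=27+3=30). clock=27
Op 10: insert a.com -> 10.0.0.4 (expiry=27+2=29). clock=27
Op 11: insert a.com -> 10.0.0.1 (expiry=27+1=28). clock=27
Op 12: insert b.com -> 10.0.0.5 (expiry=27+2=29). clock=27
Op 13: tick 4 -> clock=31. purged={a.com,b.com}
Op 14: insert b.com -> 10.0.0.7 (expiry=31+2=33). clock=31
Op 15: insert b.com -> 10.0.0.3 (expiry=31+3=34). clock=31
Op 16: insert a.com -> 10.0.0.2 (expiry=31+3=34). clock=31
Op 17: insert b.com -> 10.0.0.1 (expiry=31+3=34). clock=31
Op 18: insert b.com -> 10.0.0.2 (expiry=31+2=33). clock=31
Op 19: tick 10 -> clock=41. purged={a.com,b.com}
Op 20: tick 3 -> clock=44.
Op 21: insert a.com -> 10.0.0.5 (expiry=44+1=45). clock=44
Op 22: tick 4 -> clock=48. purged={a.com}
Op 23: tick 8 -> clock=56.
Op 24: tick 9 -> clock=65.
Op 25: tick 3 -> clock=68.
Op 26: tick 10 -> clock=78.
Op 27: insert a.com -> 10.0.0.7 (expiry=78+2=80). clock=78
Op 28: insert b.com -> 10.0.0.1 (expiry=78+1=79). clock=78
Op 29: tick 12 -> clock=90. purged={a.com,b.com}
lookup b.com: not in cache (expired or never inserted)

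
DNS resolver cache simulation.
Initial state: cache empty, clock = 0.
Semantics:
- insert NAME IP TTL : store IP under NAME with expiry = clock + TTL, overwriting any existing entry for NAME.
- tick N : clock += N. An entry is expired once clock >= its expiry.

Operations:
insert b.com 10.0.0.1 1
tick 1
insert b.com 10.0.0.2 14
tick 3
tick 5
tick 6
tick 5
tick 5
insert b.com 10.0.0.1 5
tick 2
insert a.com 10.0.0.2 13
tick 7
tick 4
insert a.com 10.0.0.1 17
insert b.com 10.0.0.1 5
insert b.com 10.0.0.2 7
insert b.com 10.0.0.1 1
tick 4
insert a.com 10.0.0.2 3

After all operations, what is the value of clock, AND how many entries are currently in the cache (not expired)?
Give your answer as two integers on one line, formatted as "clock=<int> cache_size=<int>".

Answer: clock=42 cache_size=1

Derivation:
Op 1: insert b.com -> 10.0.0.1 (expiry=0+1=1). clock=0
Op 2: tick 1 -> clock=1. purged={b.com}
Op 3: insert b.com -> 10.0.0.2 (expiry=1+14=15). clock=1
Op 4: tick 3 -> clock=4.
Op 5: tick 5 -> clock=9.
Op 6: tick 6 -> clock=15. purged={b.com}
Op 7: tick 5 -> clock=20.
Op 8: tick 5 -> clock=25.
Op 9: insert b.com -> 10.0.0.1 (expiry=25+5=30). clock=25
Op 10: tick 2 -> clock=27.
Op 11: insert a.com -> 10.0.0.2 (expiry=27+13=40). clock=27
Op 12: tick 7 -> clock=34. purged={b.com}
Op 13: tick 4 -> clock=38.
Op 14: insert a.com -> 10.0.0.1 (expiry=38+17=55). clock=38
Op 15: insert b.com -> 10.0.0.1 (expiry=38+5=43). clock=38
Op 16: insert b.com -> 10.0.0.2 (expiry=38+7=45). clock=38
Op 17: insert b.com -> 10.0.0.1 (expiry=38+1=39). clock=38
Op 18: tick 4 -> clock=42. purged={b.com}
Op 19: insert a.com -> 10.0.0.2 (expiry=42+3=45). clock=42
Final clock = 42
Final cache (unexpired): {a.com} -> size=1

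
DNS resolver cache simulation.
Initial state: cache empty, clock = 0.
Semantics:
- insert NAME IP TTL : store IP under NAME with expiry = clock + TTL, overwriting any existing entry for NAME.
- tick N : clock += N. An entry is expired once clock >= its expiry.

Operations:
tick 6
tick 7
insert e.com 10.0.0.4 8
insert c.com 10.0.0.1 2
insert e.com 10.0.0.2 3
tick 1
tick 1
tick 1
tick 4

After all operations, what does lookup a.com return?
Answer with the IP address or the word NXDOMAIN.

Answer: NXDOMAIN

Derivation:
Op 1: tick 6 -> clock=6.
Op 2: tick 7 -> clock=13.
Op 3: insert e.com -> 10.0.0.4 (expiry=13+8=21). clock=13
Op 4: insert c.com -> 10.0.0.1 (expiry=13+2=15). clock=13
Op 5: insert e.com -> 10.0.0.2 (expiry=13+3=16). clock=13
Op 6: tick 1 -> clock=14.
Op 7: tick 1 -> clock=15. purged={c.com}
Op 8: tick 1 -> clock=16. purged={e.com}
Op 9: tick 4 -> clock=20.
lookup a.com: not in cache (expired or never inserted)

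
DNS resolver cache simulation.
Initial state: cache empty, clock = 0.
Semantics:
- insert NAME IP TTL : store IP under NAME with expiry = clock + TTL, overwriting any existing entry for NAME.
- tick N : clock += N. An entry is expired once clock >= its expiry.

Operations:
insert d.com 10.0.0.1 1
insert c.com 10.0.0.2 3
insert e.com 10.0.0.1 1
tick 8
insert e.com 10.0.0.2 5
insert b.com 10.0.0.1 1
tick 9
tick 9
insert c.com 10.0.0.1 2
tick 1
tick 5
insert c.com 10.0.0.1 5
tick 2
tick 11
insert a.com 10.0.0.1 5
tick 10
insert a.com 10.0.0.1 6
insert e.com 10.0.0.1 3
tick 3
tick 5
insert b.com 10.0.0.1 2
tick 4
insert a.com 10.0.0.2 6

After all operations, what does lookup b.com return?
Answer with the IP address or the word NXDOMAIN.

Answer: NXDOMAIN

Derivation:
Op 1: insert d.com -> 10.0.0.1 (expiry=0+1=1). clock=0
Op 2: insert c.com -> 10.0.0.2 (expiry=0+3=3). clock=0
Op 3: insert e.com -> 10.0.0.1 (expiry=0+1=1). clock=0
Op 4: tick 8 -> clock=8. purged={c.com,d.com,e.com}
Op 5: insert e.com -> 10.0.0.2 (expiry=8+5=13). clock=8
Op 6: insert b.com -> 10.0.0.1 (expiry=8+1=9). clock=8
Op 7: tick 9 -> clock=17. purged={b.com,e.com}
Op 8: tick 9 -> clock=26.
Op 9: insert c.com -> 10.0.0.1 (expiry=26+2=28). clock=26
Op 10: tick 1 -> clock=27.
Op 11: tick 5 -> clock=32. purged={c.com}
Op 12: insert c.com -> 10.0.0.1 (expiry=32+5=37). clock=32
Op 13: tick 2 -> clock=34.
Op 14: tick 11 -> clock=45. purged={c.com}
Op 15: insert a.com -> 10.0.0.1 (expiry=45+5=50). clock=45
Op 16: tick 10 -> clock=55. purged={a.com}
Op 17: insert a.com -> 10.0.0.1 (expiry=55+6=61). clock=55
Op 18: insert e.com -> 10.0.0.1 (expiry=55+3=58). clock=55
Op 19: tick 3 -> clock=58. purged={e.com}
Op 20: tick 5 -> clock=63. purged={a.com}
Op 21: insert b.com -> 10.0.0.1 (expiry=63+2=65). clock=63
Op 22: tick 4 -> clock=67. purged={b.com}
Op 23: insert a.com -> 10.0.0.2 (expiry=67+6=73). clock=67
lookup b.com: not in cache (expired or never inserted)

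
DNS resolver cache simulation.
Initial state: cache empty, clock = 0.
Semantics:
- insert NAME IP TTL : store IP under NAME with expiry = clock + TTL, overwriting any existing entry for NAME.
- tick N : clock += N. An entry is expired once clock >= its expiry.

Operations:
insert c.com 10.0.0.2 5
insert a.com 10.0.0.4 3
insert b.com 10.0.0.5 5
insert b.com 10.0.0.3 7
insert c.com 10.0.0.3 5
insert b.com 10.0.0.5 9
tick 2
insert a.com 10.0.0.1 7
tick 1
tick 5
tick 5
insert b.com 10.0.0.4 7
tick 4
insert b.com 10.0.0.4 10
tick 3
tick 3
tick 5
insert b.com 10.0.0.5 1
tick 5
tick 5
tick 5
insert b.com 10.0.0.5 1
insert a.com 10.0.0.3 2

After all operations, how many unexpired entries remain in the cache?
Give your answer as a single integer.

Op 1: insert c.com -> 10.0.0.2 (expiry=0+5=5). clock=0
Op 2: insert a.com -> 10.0.0.4 (expiry=0+3=3). clock=0
Op 3: insert b.com -> 10.0.0.5 (expiry=0+5=5). clock=0
Op 4: insert b.com -> 10.0.0.3 (expiry=0+7=7). clock=0
Op 5: insert c.com -> 10.0.0.3 (expiry=0+5=5). clock=0
Op 6: insert b.com -> 10.0.0.5 (expiry=0+9=9). clock=0
Op 7: tick 2 -> clock=2.
Op 8: insert a.com -> 10.0.0.1 (expiry=2+7=9). clock=2
Op 9: tick 1 -> clock=3.
Op 10: tick 5 -> clock=8. purged={c.com}
Op 11: tick 5 -> clock=13. purged={a.com,b.com}
Op 12: insert b.com -> 10.0.0.4 (expiry=13+7=20). clock=13
Op 13: tick 4 -> clock=17.
Op 14: insert b.com -> 10.0.0.4 (expiry=17+10=27). clock=17
Op 15: tick 3 -> clock=20.
Op 16: tick 3 -> clock=23.
Op 17: tick 5 -> clock=28. purged={b.com}
Op 18: insert b.com -> 10.0.0.5 (expiry=28+1=29). clock=28
Op 19: tick 5 -> clock=33. purged={b.com}
Op 20: tick 5 -> clock=38.
Op 21: tick 5 -> clock=43.
Op 22: insert b.com -> 10.0.0.5 (expiry=43+1=44). clock=43
Op 23: insert a.com -> 10.0.0.3 (expiry=43+2=45). clock=43
Final cache (unexpired): {a.com,b.com} -> size=2

Answer: 2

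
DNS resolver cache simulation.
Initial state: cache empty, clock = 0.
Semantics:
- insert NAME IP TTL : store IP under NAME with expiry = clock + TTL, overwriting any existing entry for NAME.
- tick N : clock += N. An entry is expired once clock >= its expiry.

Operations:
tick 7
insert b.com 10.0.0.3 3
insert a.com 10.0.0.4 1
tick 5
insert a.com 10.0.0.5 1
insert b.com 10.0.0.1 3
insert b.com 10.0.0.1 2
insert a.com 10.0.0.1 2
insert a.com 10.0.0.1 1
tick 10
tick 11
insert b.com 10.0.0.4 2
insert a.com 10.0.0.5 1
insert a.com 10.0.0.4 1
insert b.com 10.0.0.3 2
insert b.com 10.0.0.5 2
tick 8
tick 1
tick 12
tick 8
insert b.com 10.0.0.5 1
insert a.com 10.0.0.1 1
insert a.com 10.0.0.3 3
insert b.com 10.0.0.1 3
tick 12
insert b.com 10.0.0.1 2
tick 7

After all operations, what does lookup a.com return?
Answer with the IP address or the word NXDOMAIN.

Answer: NXDOMAIN

Derivation:
Op 1: tick 7 -> clock=7.
Op 2: insert b.com -> 10.0.0.3 (expiry=7+3=10). clock=7
Op 3: insert a.com -> 10.0.0.4 (expiry=7+1=8). clock=7
Op 4: tick 5 -> clock=12. purged={a.com,b.com}
Op 5: insert a.com -> 10.0.0.5 (expiry=12+1=13). clock=12
Op 6: insert b.com -> 10.0.0.1 (expiry=12+3=15). clock=12
Op 7: insert b.com -> 10.0.0.1 (expiry=12+2=14). clock=12
Op 8: insert a.com -> 10.0.0.1 (expiry=12+2=14). clock=12
Op 9: insert a.com -> 10.0.0.1 (expiry=12+1=13). clock=12
Op 10: tick 10 -> clock=22. purged={a.com,b.com}
Op 11: tick 11 -> clock=33.
Op 12: insert b.com -> 10.0.0.4 (expiry=33+2=35). clock=33
Op 13: insert a.com -> 10.0.0.5 (expiry=33+1=34). clock=33
Op 14: insert a.com -> 10.0.0.4 (expiry=33+1=34). clock=33
Op 15: insert b.com -> 10.0.0.3 (expiry=33+2=35). clock=33
Op 16: insert b.com -> 10.0.0.5 (expiry=33+2=35). clock=33
Op 17: tick 8 -> clock=41. purged={a.com,b.com}
Op 18: tick 1 -> clock=42.
Op 19: tick 12 -> clock=54.
Op 20: tick 8 -> clock=62.
Op 21: insert b.com -> 10.0.0.5 (expiry=62+1=63). clock=62
Op 22: insert a.com -> 10.0.0.1 (expiry=62+1=63). clock=62
Op 23: insert a.com -> 10.0.0.3 (expiry=62+3=65). clock=62
Op 24: insert b.com -> 10.0.0.1 (expiry=62+3=65). clock=62
Op 25: tick 12 -> clock=74. purged={a.com,b.com}
Op 26: insert b.com -> 10.0.0.1 (expiry=74+2=76). clock=74
Op 27: tick 7 -> clock=81. purged={b.com}
lookup a.com: not in cache (expired or never inserted)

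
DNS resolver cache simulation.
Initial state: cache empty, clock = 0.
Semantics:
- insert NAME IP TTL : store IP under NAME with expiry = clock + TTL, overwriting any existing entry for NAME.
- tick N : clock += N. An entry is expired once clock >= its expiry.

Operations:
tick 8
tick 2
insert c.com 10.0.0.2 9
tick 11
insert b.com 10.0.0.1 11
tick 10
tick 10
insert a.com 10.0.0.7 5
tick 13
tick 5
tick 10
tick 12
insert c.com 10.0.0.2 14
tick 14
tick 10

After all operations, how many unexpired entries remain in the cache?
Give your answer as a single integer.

Answer: 0

Derivation:
Op 1: tick 8 -> clock=8.
Op 2: tick 2 -> clock=10.
Op 3: insert c.com -> 10.0.0.2 (expiry=10+9=19). clock=10
Op 4: tick 11 -> clock=21. purged={c.com}
Op 5: insert b.com -> 10.0.0.1 (expiry=21+11=32). clock=21
Op 6: tick 10 -> clock=31.
Op 7: tick 10 -> clock=41. purged={b.com}
Op 8: insert a.com -> 10.0.0.7 (expiry=41+5=46). clock=41
Op 9: tick 13 -> clock=54. purged={a.com}
Op 10: tick 5 -> clock=59.
Op 11: tick 10 -> clock=69.
Op 12: tick 12 -> clock=81.
Op 13: insert c.com -> 10.0.0.2 (expiry=81+14=95). clock=81
Op 14: tick 14 -> clock=95. purged={c.com}
Op 15: tick 10 -> clock=105.
Final cache (unexpired): {} -> size=0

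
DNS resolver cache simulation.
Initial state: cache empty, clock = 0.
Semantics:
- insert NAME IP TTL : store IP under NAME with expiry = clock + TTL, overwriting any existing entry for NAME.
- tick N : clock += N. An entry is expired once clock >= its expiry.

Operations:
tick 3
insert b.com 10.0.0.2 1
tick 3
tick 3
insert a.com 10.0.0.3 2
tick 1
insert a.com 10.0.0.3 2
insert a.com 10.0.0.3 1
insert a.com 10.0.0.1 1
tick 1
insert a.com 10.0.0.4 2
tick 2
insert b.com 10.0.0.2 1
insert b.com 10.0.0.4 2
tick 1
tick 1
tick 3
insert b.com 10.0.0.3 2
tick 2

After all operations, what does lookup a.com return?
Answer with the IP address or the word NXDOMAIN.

Answer: NXDOMAIN

Derivation:
Op 1: tick 3 -> clock=3.
Op 2: insert b.com -> 10.0.0.2 (expiry=3+1=4). clock=3
Op 3: tick 3 -> clock=6. purged={b.com}
Op 4: tick 3 -> clock=9.
Op 5: insert a.com -> 10.0.0.3 (expiry=9+2=11). clock=9
Op 6: tick 1 -> clock=10.
Op 7: insert a.com -> 10.0.0.3 (expiry=10+2=12). clock=10
Op 8: insert a.com -> 10.0.0.3 (expiry=10+1=11). clock=10
Op 9: insert a.com -> 10.0.0.1 (expiry=10+1=11). clock=10
Op 10: tick 1 -> clock=11. purged={a.com}
Op 11: insert a.com -> 10.0.0.4 (expiry=11+2=13). clock=11
Op 12: tick 2 -> clock=13. purged={a.com}
Op 13: insert b.com -> 10.0.0.2 (expiry=13+1=14). clock=13
Op 14: insert b.com -> 10.0.0.4 (expiry=13+2=15). clock=13
Op 15: tick 1 -> clock=14.
Op 16: tick 1 -> clock=15. purged={b.com}
Op 17: tick 3 -> clock=18.
Op 18: insert b.com -> 10.0.0.3 (expiry=18+2=20). clock=18
Op 19: tick 2 -> clock=20. purged={b.com}
lookup a.com: not in cache (expired or never inserted)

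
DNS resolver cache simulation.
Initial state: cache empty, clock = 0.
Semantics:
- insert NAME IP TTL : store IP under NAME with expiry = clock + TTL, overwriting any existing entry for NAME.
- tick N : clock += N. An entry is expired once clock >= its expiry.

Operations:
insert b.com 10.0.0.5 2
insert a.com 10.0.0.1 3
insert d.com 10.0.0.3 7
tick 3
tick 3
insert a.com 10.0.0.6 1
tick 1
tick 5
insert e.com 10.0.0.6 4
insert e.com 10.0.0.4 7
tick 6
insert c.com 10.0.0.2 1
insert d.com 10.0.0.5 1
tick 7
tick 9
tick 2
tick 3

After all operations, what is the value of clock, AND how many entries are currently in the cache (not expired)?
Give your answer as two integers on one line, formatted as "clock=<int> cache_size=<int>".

Answer: clock=39 cache_size=0

Derivation:
Op 1: insert b.com -> 10.0.0.5 (expiry=0+2=2). clock=0
Op 2: insert a.com -> 10.0.0.1 (expiry=0+3=3). clock=0
Op 3: insert d.com -> 10.0.0.3 (expiry=0+7=7). clock=0
Op 4: tick 3 -> clock=3. purged={a.com,b.com}
Op 5: tick 3 -> clock=6.
Op 6: insert a.com -> 10.0.0.6 (expiry=6+1=7). clock=6
Op 7: tick 1 -> clock=7. purged={a.com,d.com}
Op 8: tick 5 -> clock=12.
Op 9: insert e.com -> 10.0.0.6 (expiry=12+4=16). clock=12
Op 10: insert e.com -> 10.0.0.4 (expiry=12+7=19). clock=12
Op 11: tick 6 -> clock=18.
Op 12: insert c.com -> 10.0.0.2 (expiry=18+1=19). clock=18
Op 13: insert d.com -> 10.0.0.5 (expiry=18+1=19). clock=18
Op 14: tick 7 -> clock=25. purged={c.com,d.com,e.com}
Op 15: tick 9 -> clock=34.
Op 16: tick 2 -> clock=36.
Op 17: tick 3 -> clock=39.
Final clock = 39
Final cache (unexpired): {} -> size=0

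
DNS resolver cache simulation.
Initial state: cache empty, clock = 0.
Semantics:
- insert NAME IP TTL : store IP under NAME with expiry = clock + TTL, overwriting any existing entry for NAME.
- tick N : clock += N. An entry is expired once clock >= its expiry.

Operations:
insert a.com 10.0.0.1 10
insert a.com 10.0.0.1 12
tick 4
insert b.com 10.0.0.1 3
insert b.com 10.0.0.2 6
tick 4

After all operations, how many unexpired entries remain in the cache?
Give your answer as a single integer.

Op 1: insert a.com -> 10.0.0.1 (expiry=0+10=10). clock=0
Op 2: insert a.com -> 10.0.0.1 (expiry=0+12=12). clock=0
Op 3: tick 4 -> clock=4.
Op 4: insert b.com -> 10.0.0.1 (expiry=4+3=7). clock=4
Op 5: insert b.com -> 10.0.0.2 (expiry=4+6=10). clock=4
Op 6: tick 4 -> clock=8.
Final cache (unexpired): {a.com,b.com} -> size=2

Answer: 2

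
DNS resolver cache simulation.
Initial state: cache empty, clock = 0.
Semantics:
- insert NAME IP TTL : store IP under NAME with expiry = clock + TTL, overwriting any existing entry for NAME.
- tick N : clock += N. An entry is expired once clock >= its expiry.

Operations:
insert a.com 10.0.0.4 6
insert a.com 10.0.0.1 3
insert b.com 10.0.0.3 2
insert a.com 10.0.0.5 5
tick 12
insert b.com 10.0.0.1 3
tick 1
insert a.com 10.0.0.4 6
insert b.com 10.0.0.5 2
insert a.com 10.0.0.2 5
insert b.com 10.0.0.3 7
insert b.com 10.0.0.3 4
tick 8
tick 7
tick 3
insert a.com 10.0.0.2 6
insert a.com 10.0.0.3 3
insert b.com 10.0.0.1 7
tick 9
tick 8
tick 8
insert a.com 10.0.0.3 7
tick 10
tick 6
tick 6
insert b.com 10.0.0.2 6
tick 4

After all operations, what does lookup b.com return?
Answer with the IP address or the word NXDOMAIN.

Answer: 10.0.0.2

Derivation:
Op 1: insert a.com -> 10.0.0.4 (expiry=0+6=6). clock=0
Op 2: insert a.com -> 10.0.0.1 (expiry=0+3=3). clock=0
Op 3: insert b.com -> 10.0.0.3 (expiry=0+2=2). clock=0
Op 4: insert a.com -> 10.0.0.5 (expiry=0+5=5). clock=0
Op 5: tick 12 -> clock=12. purged={a.com,b.com}
Op 6: insert b.com -> 10.0.0.1 (expiry=12+3=15). clock=12
Op 7: tick 1 -> clock=13.
Op 8: insert a.com -> 10.0.0.4 (expiry=13+6=19). clock=13
Op 9: insert b.com -> 10.0.0.5 (expiry=13+2=15). clock=13
Op 10: insert a.com -> 10.0.0.2 (expiry=13+5=18). clock=13
Op 11: insert b.com -> 10.0.0.3 (expiry=13+7=20). clock=13
Op 12: insert b.com -> 10.0.0.3 (expiry=13+4=17). clock=13
Op 13: tick 8 -> clock=21. purged={a.com,b.com}
Op 14: tick 7 -> clock=28.
Op 15: tick 3 -> clock=31.
Op 16: insert a.com -> 10.0.0.2 (expiry=31+6=37). clock=31
Op 17: insert a.com -> 10.0.0.3 (expiry=31+3=34). clock=31
Op 18: insert b.com -> 10.0.0.1 (expiry=31+7=38). clock=31
Op 19: tick 9 -> clock=40. purged={a.com,b.com}
Op 20: tick 8 -> clock=48.
Op 21: tick 8 -> clock=56.
Op 22: insert a.com -> 10.0.0.3 (expiry=56+7=63). clock=56
Op 23: tick 10 -> clock=66. purged={a.com}
Op 24: tick 6 -> clock=72.
Op 25: tick 6 -> clock=78.
Op 26: insert b.com -> 10.0.0.2 (expiry=78+6=84). clock=78
Op 27: tick 4 -> clock=82.
lookup b.com: present, ip=10.0.0.2 expiry=84 > clock=82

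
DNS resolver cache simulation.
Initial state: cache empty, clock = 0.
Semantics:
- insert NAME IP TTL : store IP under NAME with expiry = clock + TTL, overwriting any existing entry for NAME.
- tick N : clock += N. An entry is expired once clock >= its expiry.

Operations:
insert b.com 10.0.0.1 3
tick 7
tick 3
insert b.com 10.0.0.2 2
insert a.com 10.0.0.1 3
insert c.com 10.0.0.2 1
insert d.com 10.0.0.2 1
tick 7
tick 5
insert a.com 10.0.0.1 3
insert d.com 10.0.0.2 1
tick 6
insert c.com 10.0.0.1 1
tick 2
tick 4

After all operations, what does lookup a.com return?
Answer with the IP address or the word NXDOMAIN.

Answer: NXDOMAIN

Derivation:
Op 1: insert b.com -> 10.0.0.1 (expiry=0+3=3). clock=0
Op 2: tick 7 -> clock=7. purged={b.com}
Op 3: tick 3 -> clock=10.
Op 4: insert b.com -> 10.0.0.2 (expiry=10+2=12). clock=10
Op 5: insert a.com -> 10.0.0.1 (expiry=10+3=13). clock=10
Op 6: insert c.com -> 10.0.0.2 (expiry=10+1=11). clock=10
Op 7: insert d.com -> 10.0.0.2 (expiry=10+1=11). clock=10
Op 8: tick 7 -> clock=17. purged={a.com,b.com,c.com,d.com}
Op 9: tick 5 -> clock=22.
Op 10: insert a.com -> 10.0.0.1 (expiry=22+3=25). clock=22
Op 11: insert d.com -> 10.0.0.2 (expiry=22+1=23). clock=22
Op 12: tick 6 -> clock=28. purged={a.com,d.com}
Op 13: insert c.com -> 10.0.0.1 (expiry=28+1=29). clock=28
Op 14: tick 2 -> clock=30. purged={c.com}
Op 15: tick 4 -> clock=34.
lookup a.com: not in cache (expired or never inserted)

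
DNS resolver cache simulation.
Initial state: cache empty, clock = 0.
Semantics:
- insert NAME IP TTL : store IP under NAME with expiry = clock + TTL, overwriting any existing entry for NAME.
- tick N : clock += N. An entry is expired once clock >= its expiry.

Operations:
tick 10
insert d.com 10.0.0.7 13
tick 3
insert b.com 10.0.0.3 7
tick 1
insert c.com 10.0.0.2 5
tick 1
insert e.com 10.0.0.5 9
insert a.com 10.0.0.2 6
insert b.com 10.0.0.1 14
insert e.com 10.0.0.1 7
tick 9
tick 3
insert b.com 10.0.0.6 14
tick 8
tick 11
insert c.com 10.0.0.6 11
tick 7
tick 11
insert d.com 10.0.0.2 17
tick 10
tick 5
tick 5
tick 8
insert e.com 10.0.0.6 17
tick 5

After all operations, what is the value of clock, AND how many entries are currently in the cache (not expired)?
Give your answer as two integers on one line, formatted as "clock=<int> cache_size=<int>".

Op 1: tick 10 -> clock=10.
Op 2: insert d.com -> 10.0.0.7 (expiry=10+13=23). clock=10
Op 3: tick 3 -> clock=13.
Op 4: insert b.com -> 10.0.0.3 (expiry=13+7=20). clock=13
Op 5: tick 1 -> clock=14.
Op 6: insert c.com -> 10.0.0.2 (expiry=14+5=19). clock=14
Op 7: tick 1 -> clock=15.
Op 8: insert e.com -> 10.0.0.5 (expiry=15+9=24). clock=15
Op 9: insert a.com -> 10.0.0.2 (expiry=15+6=21). clock=15
Op 10: insert b.com -> 10.0.0.1 (expiry=15+14=29). clock=15
Op 11: insert e.com -> 10.0.0.1 (expiry=15+7=22). clock=15
Op 12: tick 9 -> clock=24. purged={a.com,c.com,d.com,e.com}
Op 13: tick 3 -> clock=27.
Op 14: insert b.com -> 10.0.0.6 (expiry=27+14=41). clock=27
Op 15: tick 8 -> clock=35.
Op 16: tick 11 -> clock=46. purged={b.com}
Op 17: insert c.com -> 10.0.0.6 (expiry=46+11=57). clock=46
Op 18: tick 7 -> clock=53.
Op 19: tick 11 -> clock=64. purged={c.com}
Op 20: insert d.com -> 10.0.0.2 (expiry=64+17=81). clock=64
Op 21: tick 10 -> clock=74.
Op 22: tick 5 -> clock=79.
Op 23: tick 5 -> clock=84. purged={d.com}
Op 24: tick 8 -> clock=92.
Op 25: insert e.com -> 10.0.0.6 (expiry=92+17=109). clock=92
Op 26: tick 5 -> clock=97.
Final clock = 97
Final cache (unexpired): {e.com} -> size=1

Answer: clock=97 cache_size=1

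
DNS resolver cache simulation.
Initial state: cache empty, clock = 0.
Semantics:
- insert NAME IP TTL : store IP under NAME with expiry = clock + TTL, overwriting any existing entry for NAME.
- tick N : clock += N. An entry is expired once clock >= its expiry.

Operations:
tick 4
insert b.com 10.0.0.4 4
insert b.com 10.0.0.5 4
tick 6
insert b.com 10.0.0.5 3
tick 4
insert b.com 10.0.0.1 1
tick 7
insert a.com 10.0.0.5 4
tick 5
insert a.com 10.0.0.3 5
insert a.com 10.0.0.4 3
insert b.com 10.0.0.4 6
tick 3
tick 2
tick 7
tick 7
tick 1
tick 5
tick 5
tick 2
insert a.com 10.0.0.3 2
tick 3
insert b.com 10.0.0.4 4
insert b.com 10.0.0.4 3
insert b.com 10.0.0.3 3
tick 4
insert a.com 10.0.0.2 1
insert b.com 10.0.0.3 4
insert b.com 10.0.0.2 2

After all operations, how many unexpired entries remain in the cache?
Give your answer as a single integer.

Answer: 2

Derivation:
Op 1: tick 4 -> clock=4.
Op 2: insert b.com -> 10.0.0.4 (expiry=4+4=8). clock=4
Op 3: insert b.com -> 10.0.0.5 (expiry=4+4=8). clock=4
Op 4: tick 6 -> clock=10. purged={b.com}
Op 5: insert b.com -> 10.0.0.5 (expiry=10+3=13). clock=10
Op 6: tick 4 -> clock=14. purged={b.com}
Op 7: insert b.com -> 10.0.0.1 (expiry=14+1=15). clock=14
Op 8: tick 7 -> clock=21. purged={b.com}
Op 9: insert a.com -> 10.0.0.5 (expiry=21+4=25). clock=21
Op 10: tick 5 -> clock=26. purged={a.com}
Op 11: insert a.com -> 10.0.0.3 (expiry=26+5=31). clock=26
Op 12: insert a.com -> 10.0.0.4 (expiry=26+3=29). clock=26
Op 13: insert b.com -> 10.0.0.4 (expiry=26+6=32). clock=26
Op 14: tick 3 -> clock=29. purged={a.com}
Op 15: tick 2 -> clock=31.
Op 16: tick 7 -> clock=38. purged={b.com}
Op 17: tick 7 -> clock=45.
Op 18: tick 1 -> clock=46.
Op 19: tick 5 -> clock=51.
Op 20: tick 5 -> clock=56.
Op 21: tick 2 -> clock=58.
Op 22: insert a.com -> 10.0.0.3 (expiry=58+2=60). clock=58
Op 23: tick 3 -> clock=61. purged={a.com}
Op 24: insert b.com -> 10.0.0.4 (expiry=61+4=65). clock=61
Op 25: insert b.com -> 10.0.0.4 (expiry=61+3=64). clock=61
Op 26: insert b.com -> 10.0.0.3 (expiry=61+3=64). clock=61
Op 27: tick 4 -> clock=65. purged={b.com}
Op 28: insert a.com -> 10.0.0.2 (expiry=65+1=66). clock=65
Op 29: insert b.com -> 10.0.0.3 (expiry=65+4=69). clock=65
Op 30: insert b.com -> 10.0.0.2 (expiry=65+2=67). clock=65
Final cache (unexpired): {a.com,b.com} -> size=2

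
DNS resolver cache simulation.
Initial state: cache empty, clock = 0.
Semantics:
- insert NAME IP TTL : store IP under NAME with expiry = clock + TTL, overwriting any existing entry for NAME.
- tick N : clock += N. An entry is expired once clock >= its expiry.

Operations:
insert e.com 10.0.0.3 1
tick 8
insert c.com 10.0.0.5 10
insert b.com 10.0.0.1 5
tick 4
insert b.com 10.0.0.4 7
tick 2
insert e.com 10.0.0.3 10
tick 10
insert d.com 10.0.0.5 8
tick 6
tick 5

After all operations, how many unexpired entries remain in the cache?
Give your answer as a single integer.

Answer: 0

Derivation:
Op 1: insert e.com -> 10.0.0.3 (expiry=0+1=1). clock=0
Op 2: tick 8 -> clock=8. purged={e.com}
Op 3: insert c.com -> 10.0.0.5 (expiry=8+10=18). clock=8
Op 4: insert b.com -> 10.0.0.1 (expiry=8+5=13). clock=8
Op 5: tick 4 -> clock=12.
Op 6: insert b.com -> 10.0.0.4 (expiry=12+7=19). clock=12
Op 7: tick 2 -> clock=14.
Op 8: insert e.com -> 10.0.0.3 (expiry=14+10=24). clock=14
Op 9: tick 10 -> clock=24. purged={b.com,c.com,e.com}
Op 10: insert d.com -> 10.0.0.5 (expiry=24+8=32). clock=24
Op 11: tick 6 -> clock=30.
Op 12: tick 5 -> clock=35. purged={d.com}
Final cache (unexpired): {} -> size=0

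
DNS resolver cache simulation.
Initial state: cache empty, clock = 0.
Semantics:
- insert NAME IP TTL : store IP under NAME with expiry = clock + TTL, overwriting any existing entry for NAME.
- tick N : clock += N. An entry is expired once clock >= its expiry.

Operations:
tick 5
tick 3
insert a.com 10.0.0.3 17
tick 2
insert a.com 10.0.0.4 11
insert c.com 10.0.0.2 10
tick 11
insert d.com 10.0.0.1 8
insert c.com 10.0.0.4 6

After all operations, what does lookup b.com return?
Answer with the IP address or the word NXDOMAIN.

Answer: NXDOMAIN

Derivation:
Op 1: tick 5 -> clock=5.
Op 2: tick 3 -> clock=8.
Op 3: insert a.com -> 10.0.0.3 (expiry=8+17=25). clock=8
Op 4: tick 2 -> clock=10.
Op 5: insert a.com -> 10.0.0.4 (expiry=10+11=21). clock=10
Op 6: insert c.com -> 10.0.0.2 (expiry=10+10=20). clock=10
Op 7: tick 11 -> clock=21. purged={a.com,c.com}
Op 8: insert d.com -> 10.0.0.1 (expiry=21+8=29). clock=21
Op 9: insert c.com -> 10.0.0.4 (expiry=21+6=27). clock=21
lookup b.com: not in cache (expired or never inserted)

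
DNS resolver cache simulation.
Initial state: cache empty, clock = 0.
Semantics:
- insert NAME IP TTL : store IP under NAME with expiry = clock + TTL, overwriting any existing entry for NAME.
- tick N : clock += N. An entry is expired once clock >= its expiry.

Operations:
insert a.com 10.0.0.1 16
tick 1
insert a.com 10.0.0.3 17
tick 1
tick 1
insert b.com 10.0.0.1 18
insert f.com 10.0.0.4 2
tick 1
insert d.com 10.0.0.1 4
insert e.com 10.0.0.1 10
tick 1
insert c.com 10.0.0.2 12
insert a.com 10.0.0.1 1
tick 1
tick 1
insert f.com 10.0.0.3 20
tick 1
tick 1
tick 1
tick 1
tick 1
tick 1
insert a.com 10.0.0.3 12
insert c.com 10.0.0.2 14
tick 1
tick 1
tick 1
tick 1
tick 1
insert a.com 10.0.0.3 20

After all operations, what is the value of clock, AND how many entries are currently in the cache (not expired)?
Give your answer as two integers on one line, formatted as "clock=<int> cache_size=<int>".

Answer: clock=18 cache_size=4

Derivation:
Op 1: insert a.com -> 10.0.0.1 (expiry=0+16=16). clock=0
Op 2: tick 1 -> clock=1.
Op 3: insert a.com -> 10.0.0.3 (expiry=1+17=18). clock=1
Op 4: tick 1 -> clock=2.
Op 5: tick 1 -> clock=3.
Op 6: insert b.com -> 10.0.0.1 (expiry=3+18=21). clock=3
Op 7: insert f.com -> 10.0.0.4 (expiry=3+2=5). clock=3
Op 8: tick 1 -> clock=4.
Op 9: insert d.com -> 10.0.0.1 (expiry=4+4=8). clock=4
Op 10: insert e.com -> 10.0.0.1 (expiry=4+10=14). clock=4
Op 11: tick 1 -> clock=5. purged={f.com}
Op 12: insert c.com -> 10.0.0.2 (expiry=5+12=17). clock=5
Op 13: insert a.com -> 10.0.0.1 (expiry=5+1=6). clock=5
Op 14: tick 1 -> clock=6. purged={a.com}
Op 15: tick 1 -> clock=7.
Op 16: insert f.com -> 10.0.0.3 (expiry=7+20=27). clock=7
Op 17: tick 1 -> clock=8. purged={d.com}
Op 18: tick 1 -> clock=9.
Op 19: tick 1 -> clock=10.
Op 20: tick 1 -> clock=11.
Op 21: tick 1 -> clock=12.
Op 22: tick 1 -> clock=13.
Op 23: insert a.com -> 10.0.0.3 (expiry=13+12=25). clock=13
Op 24: insert c.com -> 10.0.0.2 (expiry=13+14=27). clock=13
Op 25: tick 1 -> clock=14. purged={e.com}
Op 26: tick 1 -> clock=15.
Op 27: tick 1 -> clock=16.
Op 28: tick 1 -> clock=17.
Op 29: tick 1 -> clock=18.
Op 30: insert a.com -> 10.0.0.3 (expiry=18+20=38). clock=18
Final clock = 18
Final cache (unexpired): {a.com,b.com,c.com,f.com} -> size=4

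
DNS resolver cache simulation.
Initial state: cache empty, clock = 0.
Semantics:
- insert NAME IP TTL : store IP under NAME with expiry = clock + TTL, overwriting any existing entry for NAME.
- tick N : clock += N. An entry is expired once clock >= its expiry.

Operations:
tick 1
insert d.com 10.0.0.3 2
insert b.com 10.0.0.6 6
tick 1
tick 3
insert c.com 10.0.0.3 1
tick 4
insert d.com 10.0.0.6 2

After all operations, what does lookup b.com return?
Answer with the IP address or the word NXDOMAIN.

Op 1: tick 1 -> clock=1.
Op 2: insert d.com -> 10.0.0.3 (expiry=1+2=3). clock=1
Op 3: insert b.com -> 10.0.0.6 (expiry=1+6=7). clock=1
Op 4: tick 1 -> clock=2.
Op 5: tick 3 -> clock=5. purged={d.com}
Op 6: insert c.com -> 10.0.0.3 (expiry=5+1=6). clock=5
Op 7: tick 4 -> clock=9. purged={b.com,c.com}
Op 8: insert d.com -> 10.0.0.6 (expiry=9+2=11). clock=9
lookup b.com: not in cache (expired or never inserted)

Answer: NXDOMAIN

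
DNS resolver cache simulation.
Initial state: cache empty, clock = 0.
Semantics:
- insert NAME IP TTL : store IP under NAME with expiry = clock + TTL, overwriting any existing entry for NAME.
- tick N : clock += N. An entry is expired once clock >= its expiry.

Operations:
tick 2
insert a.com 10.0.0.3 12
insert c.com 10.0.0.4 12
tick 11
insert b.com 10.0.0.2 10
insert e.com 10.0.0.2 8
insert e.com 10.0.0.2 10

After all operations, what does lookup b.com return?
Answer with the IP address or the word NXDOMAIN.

Op 1: tick 2 -> clock=2.
Op 2: insert a.com -> 10.0.0.3 (expiry=2+12=14). clock=2
Op 3: insert c.com -> 10.0.0.4 (expiry=2+12=14). clock=2
Op 4: tick 11 -> clock=13.
Op 5: insert b.com -> 10.0.0.2 (expiry=13+10=23). clock=13
Op 6: insert e.com -> 10.0.0.2 (expiry=13+8=21). clock=13
Op 7: insert e.com -> 10.0.0.2 (expiry=13+10=23). clock=13
lookup b.com: present, ip=10.0.0.2 expiry=23 > clock=13

Answer: 10.0.0.2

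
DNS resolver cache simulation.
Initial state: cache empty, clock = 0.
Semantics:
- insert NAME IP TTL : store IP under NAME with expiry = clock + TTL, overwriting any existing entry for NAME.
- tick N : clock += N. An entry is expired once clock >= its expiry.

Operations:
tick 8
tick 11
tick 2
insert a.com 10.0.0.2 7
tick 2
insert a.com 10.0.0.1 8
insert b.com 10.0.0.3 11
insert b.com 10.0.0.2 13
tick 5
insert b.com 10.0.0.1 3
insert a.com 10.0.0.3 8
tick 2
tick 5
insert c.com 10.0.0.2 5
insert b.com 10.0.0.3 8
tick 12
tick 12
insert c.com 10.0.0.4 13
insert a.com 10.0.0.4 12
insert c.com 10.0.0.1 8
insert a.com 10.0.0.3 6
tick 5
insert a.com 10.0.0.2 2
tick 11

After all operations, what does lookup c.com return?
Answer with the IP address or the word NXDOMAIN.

Op 1: tick 8 -> clock=8.
Op 2: tick 11 -> clock=19.
Op 3: tick 2 -> clock=21.
Op 4: insert a.com -> 10.0.0.2 (expiry=21+7=28). clock=21
Op 5: tick 2 -> clock=23.
Op 6: insert a.com -> 10.0.0.1 (expiry=23+8=31). clock=23
Op 7: insert b.com -> 10.0.0.3 (expiry=23+11=34). clock=23
Op 8: insert b.com -> 10.0.0.2 (expiry=23+13=36). clock=23
Op 9: tick 5 -> clock=28.
Op 10: insert b.com -> 10.0.0.1 (expiry=28+3=31). clock=28
Op 11: insert a.com -> 10.0.0.3 (expiry=28+8=36). clock=28
Op 12: tick 2 -> clock=30.
Op 13: tick 5 -> clock=35. purged={b.com}
Op 14: insert c.com -> 10.0.0.2 (expiry=35+5=40). clock=35
Op 15: insert b.com -> 10.0.0.3 (expiry=35+8=43). clock=35
Op 16: tick 12 -> clock=47. purged={a.com,b.com,c.com}
Op 17: tick 12 -> clock=59.
Op 18: insert c.com -> 10.0.0.4 (expiry=59+13=72). clock=59
Op 19: insert a.com -> 10.0.0.4 (expiry=59+12=71). clock=59
Op 20: insert c.com -> 10.0.0.1 (expiry=59+8=67). clock=59
Op 21: insert a.com -> 10.0.0.3 (expiry=59+6=65). clock=59
Op 22: tick 5 -> clock=64.
Op 23: insert a.com -> 10.0.0.2 (expiry=64+2=66). clock=64
Op 24: tick 11 -> clock=75. purged={a.com,c.com}
lookup c.com: not in cache (expired or never inserted)

Answer: NXDOMAIN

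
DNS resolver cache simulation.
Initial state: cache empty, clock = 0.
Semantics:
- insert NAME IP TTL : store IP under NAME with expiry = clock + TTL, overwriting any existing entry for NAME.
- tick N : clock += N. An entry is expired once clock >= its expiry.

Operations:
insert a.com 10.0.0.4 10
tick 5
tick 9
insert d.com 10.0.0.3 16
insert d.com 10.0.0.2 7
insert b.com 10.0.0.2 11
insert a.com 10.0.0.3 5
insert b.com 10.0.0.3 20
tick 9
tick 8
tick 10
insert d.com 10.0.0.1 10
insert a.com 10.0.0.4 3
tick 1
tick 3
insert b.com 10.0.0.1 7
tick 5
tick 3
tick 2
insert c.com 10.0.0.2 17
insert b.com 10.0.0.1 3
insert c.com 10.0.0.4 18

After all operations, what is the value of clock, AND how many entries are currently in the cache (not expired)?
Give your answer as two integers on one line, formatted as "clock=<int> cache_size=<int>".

Op 1: insert a.com -> 10.0.0.4 (expiry=0+10=10). clock=0
Op 2: tick 5 -> clock=5.
Op 3: tick 9 -> clock=14. purged={a.com}
Op 4: insert d.com -> 10.0.0.3 (expiry=14+16=30). clock=14
Op 5: insert d.com -> 10.0.0.2 (expiry=14+7=21). clock=14
Op 6: insert b.com -> 10.0.0.2 (expiry=14+11=25). clock=14
Op 7: insert a.com -> 10.0.0.3 (expiry=14+5=19). clock=14
Op 8: insert b.com -> 10.0.0.3 (expiry=14+20=34). clock=14
Op 9: tick 9 -> clock=23. purged={a.com,d.com}
Op 10: tick 8 -> clock=31.
Op 11: tick 10 -> clock=41. purged={b.com}
Op 12: insert d.com -> 10.0.0.1 (expiry=41+10=51). clock=41
Op 13: insert a.com -> 10.0.0.4 (expiry=41+3=44). clock=41
Op 14: tick 1 -> clock=42.
Op 15: tick 3 -> clock=45. purged={a.com}
Op 16: insert b.com -> 10.0.0.1 (expiry=45+7=52). clock=45
Op 17: tick 5 -> clock=50.
Op 18: tick 3 -> clock=53. purged={b.com,d.com}
Op 19: tick 2 -> clock=55.
Op 20: insert c.com -> 10.0.0.2 (expiry=55+17=72). clock=55
Op 21: insert b.com -> 10.0.0.1 (expiry=55+3=58). clock=55
Op 22: insert c.com -> 10.0.0.4 (expiry=55+18=73). clock=55
Final clock = 55
Final cache (unexpired): {b.com,c.com} -> size=2

Answer: clock=55 cache_size=2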